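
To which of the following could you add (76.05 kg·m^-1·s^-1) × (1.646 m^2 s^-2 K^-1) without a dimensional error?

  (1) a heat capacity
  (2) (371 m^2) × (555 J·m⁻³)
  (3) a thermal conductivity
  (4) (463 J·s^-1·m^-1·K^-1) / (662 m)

Reference: [kg·m⁻¹·s⁻¹] · [m²·s⁻²·K⁻¹] = kg·m·s⁻³·K⁻¹.
Each option:
  (1) [heat capacity] = kg·m²·s⁻²·K⁻¹
  (2) [m²] · [kg·m⁻¹·s⁻²] = kg·m·s⁻²
  (3) [thermal conductivity] = kg·m·s⁻³·K⁻¹  ← same
  (4) [kg·m·s⁻³·K⁻¹] / [m] = kg·s⁻³·K⁻¹
Only (3) matches kg·m·s⁻³·K⁻¹.

(3)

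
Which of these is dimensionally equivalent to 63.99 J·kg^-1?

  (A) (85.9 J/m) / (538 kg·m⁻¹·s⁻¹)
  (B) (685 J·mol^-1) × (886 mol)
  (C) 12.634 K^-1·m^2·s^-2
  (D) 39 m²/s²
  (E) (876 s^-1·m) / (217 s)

(D)

Reference: J·kg⁻¹ = N·m·kg⁻¹ = m²·s⁻².
Each option:
  (A) [kg·m·s⁻²] / [kg·m⁻¹·s⁻¹] = m²·s⁻¹
  (B) [kg·m²·s⁻²·mol⁻¹] · [mol] = kg·m²·s⁻²
  (C) m²·s⁻²·K⁻¹
  (D) m²·s⁻²  ← same
  (E) [m·s⁻¹] / [s] = m·s⁻²
Only (D) matches m²·s⁻².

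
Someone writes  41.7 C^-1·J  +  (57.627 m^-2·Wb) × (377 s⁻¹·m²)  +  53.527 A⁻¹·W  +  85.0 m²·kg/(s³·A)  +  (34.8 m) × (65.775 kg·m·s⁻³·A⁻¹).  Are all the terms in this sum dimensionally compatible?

Yes

In SI base units:
  41.7 C^-1·J:  J·C⁻¹ = N·m·(s·A)⁻¹ = kg·m²·s⁻³·A⁻¹
  (57.627 m^-2·Wb) × (377 s⁻¹·m²):  [kg·s⁻²·A⁻¹] · [m²·s⁻¹] = kg·m²·s⁻³·A⁻¹
  53.527 A⁻¹·W:  W·A⁻¹ = J·s⁻¹·A⁻¹ = kg·m²·s⁻³·A⁻¹
  85.0 m²·kg/(s³·A):  kg·m²·s⁻³·A⁻¹
  (34.8 m) × (65.775 kg·m·s⁻³·A⁻¹):  [m] · [kg·m·s⁻³·A⁻¹] = kg·m²·s⁻³·A⁻¹
Every term reduces to kg·m²·s⁻³·A⁻¹.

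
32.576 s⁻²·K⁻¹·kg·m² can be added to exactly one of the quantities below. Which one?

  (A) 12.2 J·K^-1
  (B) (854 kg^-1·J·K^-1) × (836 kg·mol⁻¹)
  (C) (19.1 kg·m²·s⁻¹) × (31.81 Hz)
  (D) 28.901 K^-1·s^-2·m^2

Reference: kg·m²·s⁻²·K⁻¹.
Each option:
  (A) J·K⁻¹ = N·m·K⁻¹ = kg·m²·s⁻²·K⁻¹  ← same
  (B) [m²·s⁻²·K⁻¹] · [kg·mol⁻¹] = kg·m²·s⁻²·K⁻¹·mol⁻¹
  (C) [kg·m²·s⁻¹] · [s⁻¹] = kg·m²·s⁻²
  (D) m²·s⁻²·K⁻¹
Only (A) matches kg·m²·s⁻²·K⁻¹.

(A)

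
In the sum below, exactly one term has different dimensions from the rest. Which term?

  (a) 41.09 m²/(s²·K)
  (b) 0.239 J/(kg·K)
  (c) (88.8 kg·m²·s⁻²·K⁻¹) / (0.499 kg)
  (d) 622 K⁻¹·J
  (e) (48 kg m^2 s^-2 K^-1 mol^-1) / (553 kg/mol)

Dimensions:
  (a) m²·s⁻²·K⁻¹
  (b) J·kg⁻¹·K⁻¹ = N·m·kg⁻¹·K⁻¹ = m²·s⁻²·K⁻¹
  (c) [kg·m²·s⁻²·K⁻¹] / [kg] = m²·s⁻²·K⁻¹
  (d) J·K⁻¹ = N·m·K⁻¹ = kg·m²·s⁻²·K⁻¹
  (e) [kg·m²·s⁻²·K⁻¹·mol⁻¹] / [kg·mol⁻¹] = m²·s⁻²·K⁻¹
All reduce to m²·s⁻²·K⁻¹ except (d), which is kg·m²·s⁻²·K⁻¹.

(d)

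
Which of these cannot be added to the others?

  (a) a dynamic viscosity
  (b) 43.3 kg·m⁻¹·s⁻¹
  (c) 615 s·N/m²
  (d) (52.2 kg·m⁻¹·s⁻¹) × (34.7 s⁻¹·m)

In SI base units:
  (a) [dynamic viscosity] = kg·m⁻¹·s⁻¹
  (b) kg·m⁻¹·s⁻¹
  (c) N·s·m⁻² = kg·m·s⁻²·s·m⁻² = kg·m⁻¹·s⁻¹
  (d) [kg·m⁻¹·s⁻¹] · [m·s⁻¹] = kg·s⁻²
All reduce to kg·m⁻¹·s⁻¹ except (d), which is kg·s⁻².

(d)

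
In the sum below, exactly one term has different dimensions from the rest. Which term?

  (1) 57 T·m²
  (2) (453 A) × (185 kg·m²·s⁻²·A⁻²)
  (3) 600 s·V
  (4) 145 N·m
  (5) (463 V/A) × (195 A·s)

Work out the base dimensions of each:
  (1) T·m² = Wb·m⁻²·m² = kg·m²·s⁻²·A⁻¹
  (2) [A] · [kg·m²·s⁻²·A⁻²] = kg·m²·s⁻²·A⁻¹
  (3) V·s = J·C⁻¹·s = kg·m²·s⁻²·A⁻¹
  (4) N·m = kg·m·s⁻²·m = kg·m²·s⁻²
  (5) [kg·m²·s⁻³·A⁻²] · [s·A] = kg·m²·s⁻²·A⁻¹
All reduce to kg·m²·s⁻²·A⁻¹ except (4), which is kg·m²·s⁻².

(4)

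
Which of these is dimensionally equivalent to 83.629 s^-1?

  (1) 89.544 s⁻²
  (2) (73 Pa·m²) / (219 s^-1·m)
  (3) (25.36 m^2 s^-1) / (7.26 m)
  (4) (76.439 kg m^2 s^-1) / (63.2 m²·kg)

Reference: s⁻¹.
Each option:
  (1) s⁻²
  (2) [kg·m·s⁻²] / [m·s⁻¹] = kg·s⁻¹
  (3) [m²·s⁻¹] / [m] = m·s⁻¹
  (4) [kg·m²·s⁻¹] / [kg·m²] = s⁻¹  ← same
Only (4) matches s⁻¹.

(4)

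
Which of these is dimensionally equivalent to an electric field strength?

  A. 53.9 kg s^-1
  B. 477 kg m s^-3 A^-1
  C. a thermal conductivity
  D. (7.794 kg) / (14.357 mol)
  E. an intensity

B.

Reference: [electric field strength] = kg·m·s⁻³·A⁻¹.
Each option:
  A. kg·s⁻¹
  B. kg·m·s⁻³·A⁻¹  ← same
  C. [thermal conductivity] = kg·m·s⁻³·K⁻¹
  D. [kg] / [mol] = kg·mol⁻¹
  E. [intensity] = kg·s⁻³
Only B. matches kg·m·s⁻³·A⁻¹.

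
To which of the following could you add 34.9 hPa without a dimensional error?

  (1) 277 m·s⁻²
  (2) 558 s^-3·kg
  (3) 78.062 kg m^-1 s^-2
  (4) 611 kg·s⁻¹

(3)

Reference: Pa = N·m⁻² = kg·m⁻¹·s⁻².
Each option:
  (1) m·s⁻²
  (2) kg·s⁻³
  (3) kg·m⁻¹·s⁻²  ← same
  (4) kg·s⁻¹
Only (3) matches kg·m⁻¹·s⁻².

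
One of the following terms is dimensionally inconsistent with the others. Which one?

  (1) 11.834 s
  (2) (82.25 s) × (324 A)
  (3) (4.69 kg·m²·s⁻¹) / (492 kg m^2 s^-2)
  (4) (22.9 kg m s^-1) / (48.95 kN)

Dimensions:
  (1) s
  (2) [s] · [A] = s·A
  (3) [kg·m²·s⁻¹] / [kg·m²·s⁻²] = s
  (4) [kg·m·s⁻¹] / [kg·m·s⁻²] = s
All reduce to s except (2), which is s·A.

(2)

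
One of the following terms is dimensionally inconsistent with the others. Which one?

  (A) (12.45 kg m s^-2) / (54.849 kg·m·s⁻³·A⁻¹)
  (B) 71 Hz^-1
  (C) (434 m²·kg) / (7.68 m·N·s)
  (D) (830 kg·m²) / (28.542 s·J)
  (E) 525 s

Work out the base dimensions of each:
  (A) [kg·m·s⁻²] / [kg·m·s⁻³·A⁻¹] = s·A
  (B) Hz⁻¹ = (s⁻¹)⁻¹ = s
  (C) [kg·m²] / [kg·m²·s⁻¹] = s
  (D) [kg·m²] / [kg·m²·s⁻¹] = s
  (E) s
All reduce to s except (A), which is s·A.

(A)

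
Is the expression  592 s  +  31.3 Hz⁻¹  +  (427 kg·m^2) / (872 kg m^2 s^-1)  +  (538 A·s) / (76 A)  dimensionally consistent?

In SI base units:
  592 s:  s
  31.3 Hz⁻¹:  Hz⁻¹ = (s⁻¹)⁻¹ = s
  (427 kg·m^2) / (872 kg m^2 s^-1):  [kg·m²] / [kg·m²·s⁻¹] = s
  (538 A·s) / (76 A):  [s·A] / [A] = s
Every term reduces to s.

Yes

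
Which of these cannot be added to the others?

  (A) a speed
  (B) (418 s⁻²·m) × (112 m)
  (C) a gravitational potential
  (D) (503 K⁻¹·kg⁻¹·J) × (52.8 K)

Work out the base dimensions of each:
  (A) [speed] = m·s⁻¹
  (B) [m·s⁻²] · [m] = m²·s⁻²
  (C) [gravitational potential] = m²·s⁻²
  (D) [m²·s⁻²·K⁻¹] · [K] = m²·s⁻²
All reduce to m²·s⁻² except (A), which is m·s⁻¹.

(A)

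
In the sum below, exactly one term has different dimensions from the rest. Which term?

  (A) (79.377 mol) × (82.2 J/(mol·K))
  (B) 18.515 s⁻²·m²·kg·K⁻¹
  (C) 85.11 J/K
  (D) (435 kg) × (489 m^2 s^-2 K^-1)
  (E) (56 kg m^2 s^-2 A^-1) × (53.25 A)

Reduce each to base SI dimensions:
  (A) [mol] · [kg·m²·s⁻²·K⁻¹·mol⁻¹] = kg·m²·s⁻²·K⁻¹
  (B) kg·m²·s⁻²·K⁻¹
  (C) J·K⁻¹ = N·m·K⁻¹ = kg·m²·s⁻²·K⁻¹
  (D) [kg] · [m²·s⁻²·K⁻¹] = kg·m²·s⁻²·K⁻¹
  (E) [kg·m²·s⁻²·A⁻¹] · [A] = kg·m²·s⁻²
All reduce to kg·m²·s⁻²·K⁻¹ except (E), which is kg·m²·s⁻².

(E)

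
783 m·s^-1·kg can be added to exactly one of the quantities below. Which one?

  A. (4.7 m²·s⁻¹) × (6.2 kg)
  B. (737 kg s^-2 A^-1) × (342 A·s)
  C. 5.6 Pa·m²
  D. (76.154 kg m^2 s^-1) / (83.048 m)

D.

Reference: kg·m·s⁻¹.
Each option:
  A. [m²·s⁻¹] · [kg] = kg·m²·s⁻¹
  B. [kg·s⁻²·A⁻¹] · [s·A] = kg·s⁻¹
  C. Pa·m² = N·m⁻²·m² = kg·m·s⁻²
  D. [kg·m²·s⁻¹] / [m] = kg·m·s⁻¹  ← same
Only D. matches kg·m·s⁻¹.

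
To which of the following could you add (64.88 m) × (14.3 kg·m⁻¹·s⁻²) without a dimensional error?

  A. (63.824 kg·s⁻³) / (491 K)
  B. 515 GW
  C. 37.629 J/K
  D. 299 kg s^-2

Reference: [m] · [kg·m⁻¹·s⁻²] = kg·s⁻².
Each option:
  A. [kg·s⁻³] / [K] = kg·s⁻³·K⁻¹
  B. W = J·s⁻¹ = kg·m²·s⁻³
  C. J·K⁻¹ = N·m·K⁻¹ = kg·m²·s⁻²·K⁻¹
  D. kg·s⁻²  ← same
Only D. matches kg·s⁻².

D.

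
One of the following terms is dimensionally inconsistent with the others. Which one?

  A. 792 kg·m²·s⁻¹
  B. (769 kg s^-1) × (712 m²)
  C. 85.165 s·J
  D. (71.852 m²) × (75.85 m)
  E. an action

D.

Expand each in SI base units:
  A. kg·m²·s⁻¹
  B. [kg·s⁻¹] · [m²] = kg·m²·s⁻¹
  C. J·s = N·m·s = kg·m²·s⁻¹
  D. [m²] · [m] = m³
  E. [action] = kg·m²·s⁻¹
All reduce to kg·m²·s⁻¹ except D., which is m³.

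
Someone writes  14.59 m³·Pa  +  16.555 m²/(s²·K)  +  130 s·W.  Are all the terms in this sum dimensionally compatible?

Dimensions:
  14.59 m³·Pa:  Pa·m³ = N·m⁻²·m³ = kg·m²·s⁻²
  16.555 m²/(s²·K):  m²·s⁻²·K⁻¹
  130 s·W:  W·s = J·s⁻¹·s = kg·m²·s⁻²
The terms do not share a single dimension (kg·m²·s⁻² vs m²·s⁻²·K⁻¹).

No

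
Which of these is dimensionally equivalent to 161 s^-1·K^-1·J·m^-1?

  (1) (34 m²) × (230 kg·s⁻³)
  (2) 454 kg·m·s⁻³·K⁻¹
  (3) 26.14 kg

Reference: J·s⁻¹·m⁻¹·K⁻¹ = N·m·s⁻¹·m⁻¹·K⁻¹ = kg·m·s⁻³·K⁻¹.
Each option:
  (1) [m²] · [kg·s⁻³] = kg·m²·s⁻³
  (2) kg·m·s⁻³·K⁻¹  ← same
  (3) kg
Only (2) matches kg·m·s⁻³·K⁻¹.

(2)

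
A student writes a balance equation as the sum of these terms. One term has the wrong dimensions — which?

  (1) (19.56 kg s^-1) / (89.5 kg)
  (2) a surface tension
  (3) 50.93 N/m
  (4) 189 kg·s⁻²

(1)

Dimensions:
  (1) [kg·s⁻¹] / [kg] = s⁻¹
  (2) [surface tension] = kg·s⁻²
  (3) N·m⁻¹ = kg·m·s⁻²·m⁻¹ = kg·s⁻²
  (4) kg·s⁻²
All reduce to kg·s⁻² except (1), which is s⁻¹.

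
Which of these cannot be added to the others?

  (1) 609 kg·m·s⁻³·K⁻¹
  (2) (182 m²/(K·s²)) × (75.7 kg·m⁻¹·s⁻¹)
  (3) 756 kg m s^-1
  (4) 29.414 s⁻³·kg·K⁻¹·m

(3)

Reduce each to base SI dimensions:
  (1) kg·m·s⁻³·K⁻¹
  (2) [m²·s⁻²·K⁻¹] · [kg·m⁻¹·s⁻¹] = kg·m·s⁻³·K⁻¹
  (3) kg·m·s⁻¹
  (4) kg·m·s⁻³·K⁻¹
All reduce to kg·m·s⁻³·K⁻¹ except (3), which is kg·m·s⁻¹.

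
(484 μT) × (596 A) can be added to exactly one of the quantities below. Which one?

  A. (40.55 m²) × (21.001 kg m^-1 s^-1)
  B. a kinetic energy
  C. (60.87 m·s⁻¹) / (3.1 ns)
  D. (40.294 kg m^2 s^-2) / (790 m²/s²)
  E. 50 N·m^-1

Reference: [kg·s⁻²·A⁻¹] · [A] = kg·s⁻².
Each option:
  A. [m²] · [kg·m⁻¹·s⁻¹] = kg·m·s⁻¹
  B. [kinetic energy] = kg·m²·s⁻²
  C. [m·s⁻¹] / [s] = m·s⁻²
  D. [kg·m²·s⁻²] / [m²·s⁻²] = kg
  E. N·m⁻¹ = kg·m·s⁻²·m⁻¹ = kg·s⁻²  ← same
Only E. matches kg·s⁻².

E.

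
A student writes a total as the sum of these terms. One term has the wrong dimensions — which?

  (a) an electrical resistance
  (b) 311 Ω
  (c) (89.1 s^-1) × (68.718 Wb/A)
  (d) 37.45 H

(d)

Expand each in SI base units:
  (a) [electrical resistance] = kg·m²·s⁻³·A⁻²
  (b) Ω = V·A⁻¹ = kg·m²·s⁻³·A⁻²
  (c) [s⁻¹] · [kg·m²·s⁻²·A⁻²] = kg·m²·s⁻³·A⁻²
  (d) H = V·s·A⁻¹ = kg·m²·s⁻²·A⁻²
All reduce to kg·m²·s⁻³·A⁻² except (d), which is kg·m²·s⁻²·A⁻².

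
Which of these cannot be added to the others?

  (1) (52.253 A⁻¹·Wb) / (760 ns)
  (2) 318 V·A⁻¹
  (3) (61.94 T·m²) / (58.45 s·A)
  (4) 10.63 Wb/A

(4)

In SI base units:
  (1) [kg·m²·s⁻²·A⁻²] / [s] = kg·m²·s⁻³·A⁻²
  (2) V·A⁻¹ = J·C⁻¹·A⁻¹ = kg·m²·s⁻³·A⁻²
  (3) [kg·m²·s⁻²·A⁻¹] / [s·A] = kg·m²·s⁻³·A⁻²
  (4) Wb·A⁻¹ = V·s·A⁻¹ = kg·m²·s⁻²·A⁻²
All reduce to kg·m²·s⁻³·A⁻² except (4), which is kg·m²·s⁻²·A⁻².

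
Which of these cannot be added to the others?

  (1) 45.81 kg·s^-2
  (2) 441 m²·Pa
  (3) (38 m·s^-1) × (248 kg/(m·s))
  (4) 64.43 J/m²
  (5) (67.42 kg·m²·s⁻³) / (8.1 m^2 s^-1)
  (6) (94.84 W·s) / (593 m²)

(2)

Dimensions:
  (1) kg·s⁻²
  (2) Pa·m² = N·m⁻²·m² = kg·m·s⁻²
  (3) [m·s⁻¹] · [kg·m⁻¹·s⁻¹] = kg·s⁻²
  (4) J·m⁻² = N·m·m⁻² = kg·s⁻²
  (5) [kg·m²·s⁻³] / [m²·s⁻¹] = kg·s⁻²
  (6) [kg·m²·s⁻²] / [m²] = kg·s⁻²
All reduce to kg·s⁻² except (2), which is kg·m·s⁻².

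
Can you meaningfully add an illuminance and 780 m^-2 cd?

Yes

In SI base units:
  an illuminance:  [illuminance] = m⁻²·cd
  780 m^-2 cd:  m⁻²·cd
Both are m⁻²·cd, so they have the same dimensions and can be added.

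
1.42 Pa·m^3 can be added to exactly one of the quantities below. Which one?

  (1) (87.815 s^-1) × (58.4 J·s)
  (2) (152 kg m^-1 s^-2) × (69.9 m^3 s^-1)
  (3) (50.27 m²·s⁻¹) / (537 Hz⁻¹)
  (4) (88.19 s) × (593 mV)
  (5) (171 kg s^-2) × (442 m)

(1)

Reference: Pa·m³ = N·m⁻²·m³ = kg·m²·s⁻².
Each option:
  (1) [s⁻¹] · [kg·m²·s⁻¹] = kg·m²·s⁻²  ← same
  (2) [kg·m⁻¹·s⁻²] · [m³·s⁻¹] = kg·m²·s⁻³
  (3) [m²·s⁻¹] / [s] = m²·s⁻²
  (4) [s] · [kg·m²·s⁻³·A⁻¹] = kg·m²·s⁻²·A⁻¹
  (5) [kg·s⁻²] · [m] = kg·m·s⁻²
Only (1) matches kg·m²·s⁻².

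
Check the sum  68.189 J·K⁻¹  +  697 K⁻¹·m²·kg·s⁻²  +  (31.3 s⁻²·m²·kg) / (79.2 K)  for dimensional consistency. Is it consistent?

Dimensions:
  68.189 J·K⁻¹:  J·K⁻¹ = N·m·K⁻¹ = kg·m²·s⁻²·K⁻¹
  697 K⁻¹·m²·kg·s⁻²:  kg·m²·s⁻²·K⁻¹
  (31.3 s⁻²·m²·kg) / (79.2 K):  [kg·m²·s⁻²] / [K] = kg·m²·s⁻²·K⁻¹
Every term reduces to kg·m²·s⁻²·K⁻¹.

Yes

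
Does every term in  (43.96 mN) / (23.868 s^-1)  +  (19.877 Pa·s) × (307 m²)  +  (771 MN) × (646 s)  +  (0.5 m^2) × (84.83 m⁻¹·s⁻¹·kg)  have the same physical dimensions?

Expand each in SI base units:
  (43.96 mN) / (23.868 s^-1):  [kg·m·s⁻²] / [s⁻¹] = kg·m·s⁻¹
  (19.877 Pa·s) × (307 m²):  [kg·m⁻¹·s⁻¹] · [m²] = kg·m·s⁻¹
  (771 MN) × (646 s):  [kg·m·s⁻²] · [s] = kg·m·s⁻¹
  (0.5 m^2) × (84.83 m⁻¹·s⁻¹·kg):  [m²] · [kg·m⁻¹·s⁻¹] = kg·m·s⁻¹
Every term reduces to kg·m·s⁻¹.

Yes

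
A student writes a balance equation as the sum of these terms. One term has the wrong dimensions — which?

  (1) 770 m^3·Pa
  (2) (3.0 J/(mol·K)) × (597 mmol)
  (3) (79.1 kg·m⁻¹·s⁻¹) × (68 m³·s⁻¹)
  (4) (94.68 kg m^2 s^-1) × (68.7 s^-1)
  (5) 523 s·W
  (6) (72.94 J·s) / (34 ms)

(2)

Dimensions:
  (1) Pa·m³ = N·m⁻²·m³ = kg·m²·s⁻²
  (2) [kg·m²·s⁻²·K⁻¹·mol⁻¹] · [mol] = kg·m²·s⁻²·K⁻¹
  (3) [kg·m⁻¹·s⁻¹] · [m³·s⁻¹] = kg·m²·s⁻²
  (4) [kg·m²·s⁻¹] · [s⁻¹] = kg·m²·s⁻²
  (5) W·s = J·s⁻¹·s = kg·m²·s⁻²
  (6) [kg·m²·s⁻¹] / [s] = kg·m²·s⁻²
All reduce to kg·m²·s⁻² except (2), which is kg·m²·s⁻²·K⁻¹.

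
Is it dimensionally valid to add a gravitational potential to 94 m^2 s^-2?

Yes

Expand each in SI base units:
  a gravitational potential:  [gravitational potential] = m²·s⁻²
  94 m^2 s^-2:  m²·s⁻²
Both are m²·s⁻², so they have the same dimensions and can be added.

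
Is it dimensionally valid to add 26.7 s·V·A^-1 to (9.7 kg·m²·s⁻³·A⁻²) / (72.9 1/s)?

Dimensions:
  26.7 s·V·A^-1:  V·s·A⁻¹ = J·C⁻¹·s·A⁻¹ = kg·m²·s⁻²·A⁻²
  (9.7 kg·m²·s⁻³·A⁻²) / (72.9 1/s):  [kg·m²·s⁻³·A⁻²] / [s⁻¹] = kg·m²·s⁻²·A⁻²
Both are kg·m²·s⁻²·A⁻², so they have the same dimensions and can be added.

Yes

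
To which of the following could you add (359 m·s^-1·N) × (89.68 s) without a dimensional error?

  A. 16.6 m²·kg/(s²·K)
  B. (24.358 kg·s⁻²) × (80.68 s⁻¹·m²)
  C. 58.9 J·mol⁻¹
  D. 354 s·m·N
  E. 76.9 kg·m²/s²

Reference: [kg·m²·s⁻³] · [s] = kg·m²·s⁻².
Each option:
  A. kg·m²·s⁻²·K⁻¹
  B. [kg·s⁻²] · [m²·s⁻¹] = kg·m²·s⁻³
  C. J·mol⁻¹ = N·m·mol⁻¹ = kg·m²·s⁻²·mol⁻¹
  D. N·m·s = kg·m·s⁻²·m·s = kg·m²·s⁻¹
  E. kg·m²·s⁻²  ← same
Only E. matches kg·m²·s⁻².

E.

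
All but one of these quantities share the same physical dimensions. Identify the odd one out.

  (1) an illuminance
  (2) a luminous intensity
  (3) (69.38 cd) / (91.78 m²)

(2)

Work out the base dimensions of each:
  (1) [illuminance] = m⁻²·cd
  (2) [luminous intensity] = cd
  (3) [cd] / [m²] = m⁻²·cd
All reduce to m⁻²·cd except (2), which is cd.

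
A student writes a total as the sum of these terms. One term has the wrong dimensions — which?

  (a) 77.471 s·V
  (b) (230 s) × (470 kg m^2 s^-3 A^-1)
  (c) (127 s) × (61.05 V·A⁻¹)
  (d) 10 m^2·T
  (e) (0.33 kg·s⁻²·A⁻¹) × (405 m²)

(c)

Expand each in SI base units:
  (a) V·s = J·C⁻¹·s = kg·m²·s⁻²·A⁻¹
  (b) [s] · [kg·m²·s⁻³·A⁻¹] = kg·m²·s⁻²·A⁻¹
  (c) [s] · [kg·m²·s⁻³·A⁻²] = kg·m²·s⁻²·A⁻²
  (d) T·m² = Wb·m⁻²·m² = kg·m²·s⁻²·A⁻¹
  (e) [kg·s⁻²·A⁻¹] · [m²] = kg·m²·s⁻²·A⁻¹
All reduce to kg·m²·s⁻²·A⁻¹ except (c), which is kg·m²·s⁻²·A⁻².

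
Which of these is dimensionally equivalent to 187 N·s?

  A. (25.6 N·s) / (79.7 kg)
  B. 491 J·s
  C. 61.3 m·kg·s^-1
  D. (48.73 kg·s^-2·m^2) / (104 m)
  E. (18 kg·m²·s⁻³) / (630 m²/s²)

C.

Reference: N·s = kg·m·s⁻²·s = kg·m·s⁻¹.
Each option:
  A. [kg·m·s⁻¹] / [kg] = m·s⁻¹
  B. J·s = N·m·s = kg·m²·s⁻¹
  C. kg·m·s⁻¹  ← same
  D. [kg·m²·s⁻²] / [m] = kg·m·s⁻²
  E. [kg·m²·s⁻³] / [m²·s⁻²] = kg·s⁻¹
Only C. matches kg·m·s⁻¹.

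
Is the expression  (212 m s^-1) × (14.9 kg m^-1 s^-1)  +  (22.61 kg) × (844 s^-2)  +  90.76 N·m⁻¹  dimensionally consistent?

Dimensions:
  (212 m s^-1) × (14.9 kg m^-1 s^-1):  [m·s⁻¹] · [kg·m⁻¹·s⁻¹] = kg·s⁻²
  (22.61 kg) × (844 s^-2):  [kg] · [s⁻²] = kg·s⁻²
  90.76 N·m⁻¹:  N·m⁻¹ = kg·m·s⁻²·m⁻¹ = kg·s⁻²
Every term reduces to kg·s⁻².

Yes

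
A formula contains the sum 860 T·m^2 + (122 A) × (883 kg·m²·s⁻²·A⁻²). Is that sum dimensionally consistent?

Yes

Expand each in SI base units:
  860 T·m^2:  T·m² = Wb·m⁻²·m² = kg·m²·s⁻²·A⁻¹
  (122 A) × (883 kg·m²·s⁻²·A⁻²):  [A] · [kg·m²·s⁻²·A⁻²] = kg·m²·s⁻²·A⁻¹
Both are kg·m²·s⁻²·A⁻¹, so they have the same dimensions and can be added.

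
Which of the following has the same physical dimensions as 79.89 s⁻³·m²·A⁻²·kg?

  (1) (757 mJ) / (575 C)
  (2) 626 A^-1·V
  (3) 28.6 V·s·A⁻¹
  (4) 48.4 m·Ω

Reference: kg·m²·s⁻³·A⁻².
Each option:
  (1) [kg·m²·s⁻²] / [s·A] = kg·m²·s⁻³·A⁻¹
  (2) V·A⁻¹ = J·C⁻¹·A⁻¹ = kg·m²·s⁻³·A⁻²  ← same
  (3) V·s·A⁻¹ = J·C⁻¹·s·A⁻¹ = kg·m²·s⁻²·A⁻²
  (4) Ω·m = V·A⁻¹·m = kg·m³·s⁻³·A⁻²
Only (2) matches kg·m²·s⁻³·A⁻².

(2)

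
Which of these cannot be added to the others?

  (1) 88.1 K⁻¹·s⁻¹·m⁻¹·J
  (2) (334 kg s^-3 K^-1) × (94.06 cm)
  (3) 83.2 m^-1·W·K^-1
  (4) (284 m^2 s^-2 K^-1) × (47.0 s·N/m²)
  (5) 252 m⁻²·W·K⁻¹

(5)

In SI base units:
  (1) J·s⁻¹·m⁻¹·K⁻¹ = N·m·s⁻¹·m⁻¹·K⁻¹ = kg·m·s⁻³·K⁻¹
  (2) [kg·s⁻³·K⁻¹] · [m] = kg·m·s⁻³·K⁻¹
  (3) W·m⁻¹·K⁻¹ = J·s⁻¹·m⁻¹·K⁻¹ = kg·m·s⁻³·K⁻¹
  (4) [m²·s⁻²·K⁻¹] · [kg·m⁻¹·s⁻¹] = kg·m·s⁻³·K⁻¹
  (5) W·m⁻²·K⁻¹ = J·s⁻¹·m⁻²·K⁻¹ = kg·s⁻³·K⁻¹
All reduce to kg·m·s⁻³·K⁻¹ except (5), which is kg·s⁻³·K⁻¹.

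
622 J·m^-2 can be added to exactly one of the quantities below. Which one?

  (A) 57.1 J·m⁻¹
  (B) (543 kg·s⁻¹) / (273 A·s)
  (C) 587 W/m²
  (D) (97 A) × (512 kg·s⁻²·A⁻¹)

Reference: J·m⁻² = N·m·m⁻² = kg·s⁻².
Each option:
  (A) J·m⁻¹ = N·m·m⁻¹ = kg·m·s⁻²
  (B) [kg·s⁻¹] / [s·A] = kg·s⁻²·A⁻¹
  (C) W·m⁻² = J·s⁻¹·m⁻² = kg·s⁻³
  (D) [A] · [kg·s⁻²·A⁻¹] = kg·s⁻²  ← same
Only (D) matches kg·s⁻².

(D)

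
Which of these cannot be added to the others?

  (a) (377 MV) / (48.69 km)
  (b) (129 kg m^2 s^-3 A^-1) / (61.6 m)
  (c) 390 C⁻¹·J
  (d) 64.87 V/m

(c)

Reduce each to base SI dimensions:
  (a) [kg·m²·s⁻³·A⁻¹] / [m] = kg·m·s⁻³·A⁻¹
  (b) [kg·m²·s⁻³·A⁻¹] / [m] = kg·m·s⁻³·A⁻¹
  (c) J·C⁻¹ = N·m·(s·A)⁻¹ = kg·m²·s⁻³·A⁻¹
  (d) V·m⁻¹ = J·C⁻¹·m⁻¹ = kg·m·s⁻³·A⁻¹
All reduce to kg·m·s⁻³·A⁻¹ except (c), which is kg·m²·s⁻³·A⁻¹.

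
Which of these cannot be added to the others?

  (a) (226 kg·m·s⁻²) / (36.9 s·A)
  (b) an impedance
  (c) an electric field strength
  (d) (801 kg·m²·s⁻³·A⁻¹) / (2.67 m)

Dimensions:
  (a) [kg·m·s⁻²] / [s·A] = kg·m·s⁻³·A⁻¹
  (b) [impedance] = kg·m²·s⁻³·A⁻²
  (c) [electric field strength] = kg·m·s⁻³·A⁻¹
  (d) [kg·m²·s⁻³·A⁻¹] / [m] = kg·m·s⁻³·A⁻¹
All reduce to kg·m·s⁻³·A⁻¹ except (b), which is kg·m²·s⁻³·A⁻².

(b)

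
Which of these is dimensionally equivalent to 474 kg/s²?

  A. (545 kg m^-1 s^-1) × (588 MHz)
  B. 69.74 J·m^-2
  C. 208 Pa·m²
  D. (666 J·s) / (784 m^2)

B.

Reference: kg·s⁻².
Each option:
  A. [kg·m⁻¹·s⁻¹] · [s⁻¹] = kg·m⁻¹·s⁻²
  B. J·m⁻² = N·m·m⁻² = kg·s⁻²  ← same
  C. Pa·m² = N·m⁻²·m² = kg·m·s⁻²
  D. [kg·m²·s⁻¹] / [m²] = kg·s⁻¹
Only B. matches kg·s⁻².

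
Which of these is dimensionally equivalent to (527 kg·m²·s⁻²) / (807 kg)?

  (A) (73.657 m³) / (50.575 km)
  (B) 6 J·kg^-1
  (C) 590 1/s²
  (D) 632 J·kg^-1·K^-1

(B)

Reference: [kg·m²·s⁻²] / [kg] = m²·s⁻².
Each option:
  (A) [m³] / [m] = m²
  (B) J·kg⁻¹ = N·m·kg⁻¹ = m²·s⁻²  ← same
  (C) s⁻²
  (D) J·kg⁻¹·K⁻¹ = N·m·kg⁻¹·K⁻¹ = m²·s⁻²·K⁻¹
Only (B) matches m²·s⁻².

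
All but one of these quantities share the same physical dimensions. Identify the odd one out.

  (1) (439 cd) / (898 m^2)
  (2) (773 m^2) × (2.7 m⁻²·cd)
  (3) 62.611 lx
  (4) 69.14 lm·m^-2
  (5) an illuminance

(2)

In SI base units:
  (1) [cd] / [m²] = m⁻²·cd
  (2) [m²] · [m⁻²·cd] = cd
  (3) lx = lm·m⁻² = m⁻²·cd
  (4) lm·m⁻² = cd·m⁻² = m⁻²·cd
  (5) [illuminance] = m⁻²·cd
All reduce to m⁻²·cd except (2), which is cd.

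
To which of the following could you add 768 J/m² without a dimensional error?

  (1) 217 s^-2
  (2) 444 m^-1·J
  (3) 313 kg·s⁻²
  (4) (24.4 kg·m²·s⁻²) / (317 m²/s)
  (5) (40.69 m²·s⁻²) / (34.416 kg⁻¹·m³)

Reference: J·m⁻² = N·m·m⁻² = kg·s⁻².
Each option:
  (1) s⁻²
  (2) J·m⁻¹ = N·m·m⁻¹ = kg·m·s⁻²
  (3) kg·s⁻²  ← same
  (4) [kg·m²·s⁻²] / [m²·s⁻¹] = kg·s⁻¹
  (5) [m²·s⁻²] / [kg⁻¹·m³] = kg·m⁻¹·s⁻²
Only (3) matches kg·s⁻².

(3)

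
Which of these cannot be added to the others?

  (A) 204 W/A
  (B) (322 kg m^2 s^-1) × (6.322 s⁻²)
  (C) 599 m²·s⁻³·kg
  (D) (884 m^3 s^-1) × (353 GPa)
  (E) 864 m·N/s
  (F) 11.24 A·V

(A)

Reduce each to base SI dimensions:
  (A) W·A⁻¹ = J·s⁻¹·A⁻¹ = kg·m²·s⁻³·A⁻¹
  (B) [kg·m²·s⁻¹] · [s⁻²] = kg·m²·s⁻³
  (C) kg·m²·s⁻³
  (D) [m³·s⁻¹] · [kg·m⁻¹·s⁻²] = kg·m²·s⁻³
  (E) N·m·s⁻¹ = kg·m·s⁻²·m·s⁻¹ = kg·m²·s⁻³
  (F) V·A = J·C⁻¹·A = kg·m²·s⁻³
All reduce to kg·m²·s⁻³ except (A), which is kg·m²·s⁻³·A⁻¹.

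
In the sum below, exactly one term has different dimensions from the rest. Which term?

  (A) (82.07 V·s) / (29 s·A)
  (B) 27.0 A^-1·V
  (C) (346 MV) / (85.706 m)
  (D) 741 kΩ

Expand each in SI base units:
  (A) [kg·m²·s⁻²·A⁻¹] / [s·A] = kg·m²·s⁻³·A⁻²
  (B) V·A⁻¹ = J·C⁻¹·A⁻¹ = kg·m²·s⁻³·A⁻²
  (C) [kg·m²·s⁻³·A⁻¹] / [m] = kg·m·s⁻³·A⁻¹
  (D) Ω = V·A⁻¹ = kg·m²·s⁻³·A⁻²
All reduce to kg·m²·s⁻³·A⁻² except (C), which is kg·m·s⁻³·A⁻¹.

(C)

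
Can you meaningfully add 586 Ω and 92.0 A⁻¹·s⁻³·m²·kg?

Reduce each to base SI dimensions:
  586 Ω:  Ω = V·A⁻¹ = kg·m²·s⁻³·A⁻²
  92.0 A⁻¹·s⁻³·m²·kg:  kg·m²·s⁻³·A⁻¹
kg·m²·s⁻³·A⁻² ≠ kg·m²·s⁻³·A⁻¹, so they cannot be added.

No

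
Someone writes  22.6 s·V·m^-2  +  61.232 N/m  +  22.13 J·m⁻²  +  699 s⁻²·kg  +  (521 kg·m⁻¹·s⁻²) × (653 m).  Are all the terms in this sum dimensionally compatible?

No

Dimensions:
  22.6 s·V·m^-2:  V·s·m⁻² = J·C⁻¹·s·m⁻² = kg·s⁻²·A⁻¹
  61.232 N/m:  N·m⁻¹ = kg·m·s⁻²·m⁻¹ = kg·s⁻²
  22.13 J·m⁻²:  J·m⁻² = N·m·m⁻² = kg·s⁻²
  699 s⁻²·kg:  kg·s⁻²
  (521 kg·m⁻¹·s⁻²) × (653 m):  [kg·m⁻¹·s⁻²] · [m] = kg·s⁻²
The terms do not share a single dimension (kg·s⁻² vs kg·s⁻²·A⁻¹).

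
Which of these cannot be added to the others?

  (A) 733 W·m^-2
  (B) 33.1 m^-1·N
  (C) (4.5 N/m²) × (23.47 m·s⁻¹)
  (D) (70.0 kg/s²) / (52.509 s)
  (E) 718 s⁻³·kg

(B)

In SI base units:
  (A) W·m⁻² = J·s⁻¹·m⁻² = kg·s⁻³
  (B) N·m⁻¹ = kg·m·s⁻²·m⁻¹ = kg·s⁻²
  (C) [kg·m⁻¹·s⁻²] · [m·s⁻¹] = kg·s⁻³
  (D) [kg·s⁻²] / [s] = kg·s⁻³
  (E) kg·s⁻³
All reduce to kg·s⁻³ except (B), which is kg·s⁻².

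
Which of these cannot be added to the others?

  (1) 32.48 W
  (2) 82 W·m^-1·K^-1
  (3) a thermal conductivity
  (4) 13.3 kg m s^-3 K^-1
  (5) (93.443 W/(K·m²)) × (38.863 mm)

Dimensions:
  (1) W = J·s⁻¹ = kg·m²·s⁻³
  (2) W·m⁻¹·K⁻¹ = J·s⁻¹·m⁻¹·K⁻¹ = kg·m·s⁻³·K⁻¹
  (3) [thermal conductivity] = kg·m·s⁻³·K⁻¹
  (4) kg·m·s⁻³·K⁻¹
  (5) [kg·s⁻³·K⁻¹] · [m] = kg·m·s⁻³·K⁻¹
All reduce to kg·m·s⁻³·K⁻¹ except (1), which is kg·m²·s⁻³.

(1)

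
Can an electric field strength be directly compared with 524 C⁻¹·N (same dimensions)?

Yes

Reduce each to base SI dimensions:
  an electric field strength:  [electric field strength] = kg·m·s⁻³·A⁻¹
  524 C⁻¹·N:  N·C⁻¹ = kg·m·s⁻²·(s·A)⁻¹ = kg·m·s⁻³·A⁻¹
Both are kg·m·s⁻³·A⁻¹, so they have the same dimensions and can be added.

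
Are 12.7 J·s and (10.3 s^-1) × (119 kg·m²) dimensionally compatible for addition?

Yes

Reduce each to base SI dimensions:
  12.7 J·s:  J·s = N·m·s = kg·m²·s⁻¹
  (10.3 s^-1) × (119 kg·m²):  [s⁻¹] · [kg·m²] = kg·m²·s⁻¹
Both are kg·m²·s⁻¹, so they have the same dimensions and can be added.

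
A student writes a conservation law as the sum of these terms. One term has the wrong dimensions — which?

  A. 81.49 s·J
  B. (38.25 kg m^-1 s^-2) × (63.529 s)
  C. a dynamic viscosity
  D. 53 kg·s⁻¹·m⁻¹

A.

In SI base units:
  A. J·s = N·m·s = kg·m²·s⁻¹
  B. [kg·m⁻¹·s⁻²] · [s] = kg·m⁻¹·s⁻¹
  C. [dynamic viscosity] = kg·m⁻¹·s⁻¹
  D. kg·m⁻¹·s⁻¹
All reduce to kg·m⁻¹·s⁻¹ except A., which is kg·m²·s⁻¹.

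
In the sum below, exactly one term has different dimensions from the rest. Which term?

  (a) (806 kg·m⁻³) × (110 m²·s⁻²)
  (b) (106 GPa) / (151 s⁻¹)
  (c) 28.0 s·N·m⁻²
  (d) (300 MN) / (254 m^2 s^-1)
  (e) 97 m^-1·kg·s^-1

Work out the base dimensions of each:
  (a) [kg·m⁻³] · [m²·s⁻²] = kg·m⁻¹·s⁻²
  (b) [kg·m⁻¹·s⁻²] / [s⁻¹] = kg·m⁻¹·s⁻¹
  (c) N·s·m⁻² = kg·m·s⁻²·s·m⁻² = kg·m⁻¹·s⁻¹
  (d) [kg·m·s⁻²] / [m²·s⁻¹] = kg·m⁻¹·s⁻¹
  (e) kg·m⁻¹·s⁻¹
All reduce to kg·m⁻¹·s⁻¹ except (a), which is kg·m⁻¹·s⁻².

(a)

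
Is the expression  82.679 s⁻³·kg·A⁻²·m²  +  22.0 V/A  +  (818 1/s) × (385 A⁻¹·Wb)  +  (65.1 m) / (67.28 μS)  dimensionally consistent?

No

Dimensions:
  82.679 s⁻³·kg·A⁻²·m²:  kg·m²·s⁻³·A⁻²
  22.0 V/A:  V·A⁻¹ = J·C⁻¹·A⁻¹ = kg·m²·s⁻³·A⁻²
  (818 1/s) × (385 A⁻¹·Wb):  [s⁻¹] · [kg·m²·s⁻²·A⁻²] = kg·m²·s⁻³·A⁻²
  (65.1 m) / (67.28 μS):  [m] / [kg⁻¹·m⁻²·s³·A²] = kg·m³·s⁻³·A⁻²
The terms do not share a single dimension (kg·m²·s⁻³·A⁻² vs kg·m³·s⁻³·A⁻²).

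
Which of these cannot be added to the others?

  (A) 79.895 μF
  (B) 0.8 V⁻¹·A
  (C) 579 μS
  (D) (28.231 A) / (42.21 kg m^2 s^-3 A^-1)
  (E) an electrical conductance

(A)

Work out the base dimensions of each:
  (A) F = C·V⁻¹ = kg⁻¹·m⁻²·s⁴·A²
  (B) A·V⁻¹ = A·(J·C⁻¹)⁻¹ = kg⁻¹·m⁻²·s³·A²
  (C) S = Ω⁻¹ = kg⁻¹·m⁻²·s³·A²
  (D) [A] / [kg·m²·s⁻³·A⁻¹] = kg⁻¹·m⁻²·s³·A²
  (E) [electrical conductance] = kg⁻¹·m⁻²·s³·A²
All reduce to kg⁻¹·m⁻²·s³·A² except (A), which is kg⁻¹·m⁻²·s⁴·A².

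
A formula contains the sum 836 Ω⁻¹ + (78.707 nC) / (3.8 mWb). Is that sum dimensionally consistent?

Yes

In SI base units:
  836 Ω⁻¹:  Ω⁻¹ = (V·A⁻¹)⁻¹ = kg⁻¹·m⁻²·s³·A²
  (78.707 nC) / (3.8 mWb):  [s·A] / [kg·m²·s⁻²·A⁻¹] = kg⁻¹·m⁻²·s³·A²
Both are kg⁻¹·m⁻²·s³·A², so they have the same dimensions and can be added.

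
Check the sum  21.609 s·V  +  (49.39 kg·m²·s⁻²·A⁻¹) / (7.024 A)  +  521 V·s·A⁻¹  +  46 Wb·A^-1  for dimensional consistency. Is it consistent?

No

Dimensions:
  21.609 s·V:  V·s = J·C⁻¹·s = kg·m²·s⁻²·A⁻¹
  (49.39 kg·m²·s⁻²·A⁻¹) / (7.024 A):  [kg·m²·s⁻²·A⁻¹] / [A] = kg·m²·s⁻²·A⁻²
  521 V·s·A⁻¹:  V·s·A⁻¹ = J·C⁻¹·s·A⁻¹ = kg·m²·s⁻²·A⁻²
  46 Wb·A^-1:  Wb·A⁻¹ = V·s·A⁻¹ = kg·m²·s⁻²·A⁻²
The terms do not share a single dimension (kg·m²·s⁻²·A⁻² vs kg·m²·s⁻²·A⁻¹).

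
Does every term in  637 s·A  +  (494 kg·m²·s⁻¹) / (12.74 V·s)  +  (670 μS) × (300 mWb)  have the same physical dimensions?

In SI base units:
  637 s·A:  A·s = s·A
  (494 kg·m²·s⁻¹) / (12.74 V·s):  [kg·m²·s⁻¹] / [kg·m²·s⁻²·A⁻¹] = s·A
  (670 μS) × (300 mWb):  [kg⁻¹·m⁻²·s³·A²] · [kg·m²·s⁻²·A⁻¹] = s·A
Every term reduces to s·A.

Yes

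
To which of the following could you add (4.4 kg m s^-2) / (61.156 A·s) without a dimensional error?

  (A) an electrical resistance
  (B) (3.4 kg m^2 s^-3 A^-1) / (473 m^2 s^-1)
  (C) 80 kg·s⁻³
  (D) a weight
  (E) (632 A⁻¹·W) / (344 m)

Reference: [kg·m·s⁻²] / [s·A] = kg·m·s⁻³·A⁻¹.
Each option:
  (A) [electrical resistance] = kg·m²·s⁻³·A⁻²
  (B) [kg·m²·s⁻³·A⁻¹] / [m²·s⁻¹] = kg·s⁻²·A⁻¹
  (C) kg·s⁻³
  (D) [weight] = kg·m·s⁻²
  (E) [kg·m²·s⁻³·A⁻¹] / [m] = kg·m·s⁻³·A⁻¹  ← same
Only (E) matches kg·m·s⁻³·A⁻¹.

(E)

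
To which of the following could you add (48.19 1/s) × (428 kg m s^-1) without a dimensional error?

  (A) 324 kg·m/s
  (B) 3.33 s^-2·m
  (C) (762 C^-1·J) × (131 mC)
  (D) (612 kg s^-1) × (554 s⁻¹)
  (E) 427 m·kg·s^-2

Reference: [s⁻¹] · [kg·m·s⁻¹] = kg·m·s⁻².
Each option:
  (A) kg·m·s⁻¹
  (B) m·s⁻²
  (C) [kg·m²·s⁻³·A⁻¹] · [s·A] = kg·m²·s⁻²
  (D) [kg·s⁻¹] · [s⁻¹] = kg·s⁻²
  (E) kg·m·s⁻²  ← same
Only (E) matches kg·m·s⁻².

(E)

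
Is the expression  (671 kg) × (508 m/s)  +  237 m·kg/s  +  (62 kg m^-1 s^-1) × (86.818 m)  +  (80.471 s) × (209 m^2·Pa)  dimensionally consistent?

In SI base units:
  (671 kg) × (508 m/s):  [kg] · [m·s⁻¹] = kg·m·s⁻¹
  237 m·kg/s:  kg·m·s⁻¹
  (62 kg m^-1 s^-1) × (86.818 m):  [kg·m⁻¹·s⁻¹] · [m] = kg·s⁻¹
  (80.471 s) × (209 m^2·Pa):  [s] · [kg·m·s⁻²] = kg·m·s⁻¹
The terms do not share a single dimension (kg·m·s⁻¹ vs kg·s⁻¹).

No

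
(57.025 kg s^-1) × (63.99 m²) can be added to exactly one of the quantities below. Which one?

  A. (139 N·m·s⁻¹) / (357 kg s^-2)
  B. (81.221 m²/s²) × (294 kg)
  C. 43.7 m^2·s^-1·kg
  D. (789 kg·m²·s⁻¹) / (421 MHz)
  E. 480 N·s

Reference: [kg·s⁻¹] · [m²] = kg·m²·s⁻¹.
Each option:
  A. [kg·m²·s⁻³] / [kg·s⁻²] = m²·s⁻¹
  B. [m²·s⁻²] · [kg] = kg·m²·s⁻²
  C. kg·m²·s⁻¹  ← same
  D. [kg·m²·s⁻¹] / [s⁻¹] = kg·m²
  E. N·s = kg·m·s⁻²·s = kg·m·s⁻¹
Only C. matches kg·m²·s⁻¹.

C.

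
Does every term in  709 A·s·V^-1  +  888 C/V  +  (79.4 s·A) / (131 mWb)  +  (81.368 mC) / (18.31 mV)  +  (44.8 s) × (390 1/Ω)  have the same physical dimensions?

No

In SI base units:
  709 A·s·V^-1:  A·s·V⁻¹ = A·s·(J·C⁻¹)⁻¹ = kg⁻¹·m⁻²·s⁴·A²
  888 C/V:  C·V⁻¹ = s·A·(J·C⁻¹)⁻¹ = kg⁻¹·m⁻²·s⁴·A²
  (79.4 s·A) / (131 mWb):  [s·A] / [kg·m²·s⁻²·A⁻¹] = kg⁻¹·m⁻²·s³·A²
  (81.368 mC) / (18.31 mV):  [s·A] / [kg·m²·s⁻³·A⁻¹] = kg⁻¹·m⁻²·s⁴·A²
  (44.8 s) × (390 1/Ω):  [s] · [kg⁻¹·m⁻²·s³·A²] = kg⁻¹·m⁻²·s⁴·A²
The terms do not share a single dimension (kg⁻¹·m⁻²·s³·A² vs kg⁻¹·m⁻²·s⁴·A²).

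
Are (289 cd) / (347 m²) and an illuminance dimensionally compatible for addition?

Reduce each to base SI dimensions:
  (289 cd) / (347 m²):  [cd] / [m²] = m⁻²·cd
  an illuminance:  [illuminance] = m⁻²·cd
Both are m⁻²·cd, so they have the same dimensions and can be added.

Yes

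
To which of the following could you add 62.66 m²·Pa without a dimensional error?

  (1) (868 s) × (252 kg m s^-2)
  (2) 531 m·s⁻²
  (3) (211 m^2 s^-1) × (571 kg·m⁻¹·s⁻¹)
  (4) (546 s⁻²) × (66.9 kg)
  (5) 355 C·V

Reference: Pa·m² = N·m⁻²·m² = kg·m·s⁻².
Each option:
  (1) [s] · [kg·m·s⁻²] = kg·m·s⁻¹
  (2) m·s⁻²
  (3) [m²·s⁻¹] · [kg·m⁻¹·s⁻¹] = kg·m·s⁻²  ← same
  (4) [s⁻²] · [kg] = kg·s⁻²
  (5) C·V = s·A·J·C⁻¹ = kg·m²·s⁻²
Only (3) matches kg·m·s⁻².

(3)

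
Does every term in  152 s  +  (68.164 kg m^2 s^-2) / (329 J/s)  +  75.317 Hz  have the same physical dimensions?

No

Work out the base dimensions of each:
  152 s:  s
  (68.164 kg m^2 s^-2) / (329 J/s):  [kg·m²·s⁻²] / [kg·m²·s⁻³] = s
  75.317 Hz:  Hz = s⁻¹
The terms do not share a single dimension (s vs s⁻¹).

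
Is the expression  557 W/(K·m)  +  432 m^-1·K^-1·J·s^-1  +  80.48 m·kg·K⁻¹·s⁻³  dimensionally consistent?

Yes

Expand each in SI base units:
  557 W/(K·m):  W·m⁻¹·K⁻¹ = J·s⁻¹·m⁻¹·K⁻¹ = kg·m·s⁻³·K⁻¹
  432 m^-1·K^-1·J·s^-1:  J·s⁻¹·m⁻¹·K⁻¹ = N·m·s⁻¹·m⁻¹·K⁻¹ = kg·m·s⁻³·K⁻¹
  80.48 m·kg·K⁻¹·s⁻³:  kg·m·s⁻³·K⁻¹
Every term reduces to kg·m·s⁻³·K⁻¹.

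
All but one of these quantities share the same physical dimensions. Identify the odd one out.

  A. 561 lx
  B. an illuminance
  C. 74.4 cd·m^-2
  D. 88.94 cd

D.

Reduce each to base SI dimensions:
  A. lx = lm·m⁻² = m⁻²·cd
  B. [illuminance] = m⁻²·cd
  C. cd·m⁻² = m⁻²·cd
  D. cd
All reduce to m⁻²·cd except D., which is cd.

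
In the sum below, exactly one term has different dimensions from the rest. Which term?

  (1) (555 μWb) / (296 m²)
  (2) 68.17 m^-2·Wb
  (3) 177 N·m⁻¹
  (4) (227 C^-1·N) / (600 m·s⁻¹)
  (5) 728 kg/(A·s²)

Expand each in SI base units:
  (1) [kg·m²·s⁻²·A⁻¹] / [m²] = kg·s⁻²·A⁻¹
  (2) Wb·m⁻² = V·s·m⁻² = kg·s⁻²·A⁻¹
  (3) N·m⁻¹ = kg·m·s⁻²·m⁻¹ = kg·s⁻²
  (4) [kg·m·s⁻³·A⁻¹] / [m·s⁻¹] = kg·s⁻²·A⁻¹
  (5) kg·s⁻²·A⁻¹
All reduce to kg·s⁻²·A⁻¹ except (3), which is kg·s⁻².

(3)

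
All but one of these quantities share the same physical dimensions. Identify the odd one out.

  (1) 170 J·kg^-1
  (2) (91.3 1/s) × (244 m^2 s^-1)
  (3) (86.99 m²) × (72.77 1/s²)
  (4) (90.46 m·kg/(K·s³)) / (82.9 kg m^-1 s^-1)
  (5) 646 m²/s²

Expand each in SI base units:
  (1) J·kg⁻¹ = N·m·kg⁻¹ = m²·s⁻²
  (2) [s⁻¹] · [m²·s⁻¹] = m²·s⁻²
  (3) [m²] · [s⁻²] = m²·s⁻²
  (4) [kg·m·s⁻³·K⁻¹] / [kg·m⁻¹·s⁻¹] = m²·s⁻²·K⁻¹
  (5) m²·s⁻²
All reduce to m²·s⁻² except (4), which is m²·s⁻²·K⁻¹.

(4)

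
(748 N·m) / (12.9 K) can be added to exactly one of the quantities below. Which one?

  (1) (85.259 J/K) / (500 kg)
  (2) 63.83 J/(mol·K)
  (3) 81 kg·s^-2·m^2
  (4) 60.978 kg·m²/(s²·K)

(4)

Reference: [kg·m²·s⁻²] / [K] = kg·m²·s⁻²·K⁻¹.
Each option:
  (1) [kg·m²·s⁻²·K⁻¹] / [kg] = m²·s⁻²·K⁻¹
  (2) J·mol⁻¹·K⁻¹ = N·m·mol⁻¹·K⁻¹ = kg·m²·s⁻²·K⁻¹·mol⁻¹
  (3) kg·m²·s⁻²
  (4) kg·m²·s⁻²·K⁻¹  ← same
Only (4) matches kg·m²·s⁻²·K⁻¹.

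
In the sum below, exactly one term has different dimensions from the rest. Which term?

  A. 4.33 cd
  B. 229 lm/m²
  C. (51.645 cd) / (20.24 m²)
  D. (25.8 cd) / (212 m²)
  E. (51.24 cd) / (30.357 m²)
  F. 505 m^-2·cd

Dimensions:
  A. cd
  B. lm·m⁻² = cd·m⁻² = m⁻²·cd
  C. [cd] / [m²] = m⁻²·cd
  D. [cd] / [m²] = m⁻²·cd
  E. [cd] / [m²] = m⁻²·cd
  F. cd·m⁻² = m⁻²·cd
All reduce to m⁻²·cd except A., which is cd.

A.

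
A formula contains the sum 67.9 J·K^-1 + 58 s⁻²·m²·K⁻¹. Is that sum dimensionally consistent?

Dimensions:
  67.9 J·K^-1:  J·K⁻¹ = N·m·K⁻¹ = kg·m²·s⁻²·K⁻¹
  58 s⁻²·m²·K⁻¹:  m²·s⁻²·K⁻¹
kg·m²·s⁻²·K⁻¹ ≠ m²·s⁻²·K⁻¹, so they cannot be added.

No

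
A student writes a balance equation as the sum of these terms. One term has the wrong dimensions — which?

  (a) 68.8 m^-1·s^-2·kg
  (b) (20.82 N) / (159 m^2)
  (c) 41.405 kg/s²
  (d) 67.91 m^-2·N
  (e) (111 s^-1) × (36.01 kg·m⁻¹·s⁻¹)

Work out the base dimensions of each:
  (a) kg·m⁻¹·s⁻²
  (b) [kg·m·s⁻²] / [m²] = kg·m⁻¹·s⁻²
  (c) kg·s⁻²
  (d) N·m⁻² = kg·m·s⁻²·m⁻² = kg·m⁻¹·s⁻²
  (e) [s⁻¹] · [kg·m⁻¹·s⁻¹] = kg·m⁻¹·s⁻²
All reduce to kg·m⁻¹·s⁻² except (c), which is kg·s⁻².

(c)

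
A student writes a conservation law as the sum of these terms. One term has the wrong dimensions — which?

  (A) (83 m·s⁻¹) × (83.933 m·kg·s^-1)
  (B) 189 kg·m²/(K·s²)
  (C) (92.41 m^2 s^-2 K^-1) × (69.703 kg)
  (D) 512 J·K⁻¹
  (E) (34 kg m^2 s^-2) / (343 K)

Work out the base dimensions of each:
  (A) [m·s⁻¹] · [kg·m·s⁻¹] = kg·m²·s⁻²
  (B) kg·m²·s⁻²·K⁻¹
  (C) [m²·s⁻²·K⁻¹] · [kg] = kg·m²·s⁻²·K⁻¹
  (D) J·K⁻¹ = N·m·K⁻¹ = kg·m²·s⁻²·K⁻¹
  (E) [kg·m²·s⁻²] / [K] = kg·m²·s⁻²·K⁻¹
All reduce to kg·m²·s⁻²·K⁻¹ except (A), which is kg·m²·s⁻².

(A)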